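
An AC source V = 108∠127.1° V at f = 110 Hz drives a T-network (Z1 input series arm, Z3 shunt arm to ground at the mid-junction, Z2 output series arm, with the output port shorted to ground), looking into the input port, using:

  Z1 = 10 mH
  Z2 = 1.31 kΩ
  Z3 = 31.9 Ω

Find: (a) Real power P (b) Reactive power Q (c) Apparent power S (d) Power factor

Step 1 — Angular frequency: ω = 2π·f = 2π·110 = 691.2 rad/s.
Step 2 — Component impedances:
  Z1: Z = jωL = j·691.2·0.01 = 0 + j6.912 Ω
  Z2: Z = R = 1310 Ω
  Z3: Z = R = 31.9 Ω
Step 3 — With the output port shorted to ground, the output series arm Z2 runs from the junction to ground; the shunt arm Z3 also runs from the junction to ground. They appear in parallel: Z3 || Z2 = 31.14 Ω.
Step 4 — Series with input arm Z1: Z_in = Z1 + (Z3 || Z2) = 31.14 + j6.912 Ω = 31.9∠12.5° Ω.
Step 5 — Source phasor: V = 108∠127.1° V = -65.15 + j86.14 V.
Step 6 — Current: I = V / Z = -1.409 + j3.079 A = 3.386∠114.6° A.
Step 7 — Complex power: S = V·I* = 357 + j79.22 VA.
Step 8 — Real power: P = Re(S) = 357 W.
Step 9 — Reactive power: Q = Im(S) = 79.22 VAR.
Step 10 — Apparent power: |S| = 365.6 VA.
Step 11 — Power factor: PF = P/|S| = 0.9762 (lagging).

(a) P = 357 W  (b) Q = 79.22 VAR  (c) S = 365.6 VA  (d) PF = 0.9762 (lagging)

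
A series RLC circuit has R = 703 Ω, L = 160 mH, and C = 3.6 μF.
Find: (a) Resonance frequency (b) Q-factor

Step 1 — Resonance condition Im(Z)=0 gives ω₀ = 1/√(LC).
Step 2 — ω₀ = 1/√(0.16·3.6e-06) = 1318 rad/s.
Step 3 — f₀ = ω₀/(2π) = 209.7 Hz.
Step 4 — Series Q: Q = ω₀L/R = 1318·0.16/703 = 0.2999.

(a) f₀ = 209.7 Hz  (b) Q = 0.2999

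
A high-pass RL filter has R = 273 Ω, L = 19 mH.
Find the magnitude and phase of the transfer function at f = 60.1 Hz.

Step 1 — Angular frequency: ω = 2π·60.1 = 377.6 rad/s.
Step 2 — Transfer function: H(jω) = jωL/(R + jωL).
Step 3 — Numerator jωL = j·7.175; denominator R + jωL = 273 + j7.175.
Step 4 — H = 0.0006902 + j0.02626.
Step 5 — Magnitude: |H| = 0.02627 (-31.6 dB); phase: φ = 88.5°.

|H| = 0.02627 (-31.6 dB), φ = 88.5°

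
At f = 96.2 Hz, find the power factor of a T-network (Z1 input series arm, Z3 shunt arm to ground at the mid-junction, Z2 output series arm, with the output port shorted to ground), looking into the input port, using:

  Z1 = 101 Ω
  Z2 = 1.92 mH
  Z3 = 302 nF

Step 1 — Angular frequency: ω = 2π·f = 2π·96.2 = 604.4 rad/s.
Step 2 — Component impedances:
  Z1: Z = R = 101 Ω
  Z2: Z = jωL = j·604.4·0.00192 = 0 + j1.161 Ω
  Z3: Z = 1/(jωC) = -j/(ω·C) = 0 - j5478 Ω
Step 3 — With the output port shorted to ground, the output series arm Z2 runs from the junction to ground; the shunt arm Z3 also runs from the junction to ground. They appear in parallel: Z3 || Z2 = 0 + j1.161 Ω.
Step 4 — Series with input arm Z1: Z_in = Z1 + (Z3 || Z2) = 101 + j1.161 Ω = 101∠0.7° Ω.
Step 5 — Power factor: PF = cos(φ) = Re(Z)/|Z| = 101/101.01 = 0.9999.
Step 6 — Type: Im(Z) = 1.161 ⇒ lagging (phase φ = 0.7°).

PF = 0.9999 (lagging, φ = 0.7°)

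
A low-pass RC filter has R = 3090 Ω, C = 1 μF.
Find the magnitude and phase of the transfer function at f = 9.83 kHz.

Step 1 — Angular frequency: ω = 2π·9830 = 6.176e+04 rad/s.
Step 2 — Transfer function: H(jω) = 1/(1 + jωRC).
Step 3 — Denominator: 1 + jωRC = 1 + j·6.176e+04·3090·1e-06 = 1 + j190.8.
Step 4 — H = 2.745e-05 - j0.00524.
Step 5 — Magnitude: |H| = 0.00524 (-45.6 dB); phase: φ = -89.7°.

|H| = 0.00524 (-45.6 dB), φ = -89.7°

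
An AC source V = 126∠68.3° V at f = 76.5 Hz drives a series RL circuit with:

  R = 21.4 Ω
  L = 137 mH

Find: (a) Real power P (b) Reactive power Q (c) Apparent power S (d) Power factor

Step 1 — Angular frequency: ω = 2π·f = 2π·76.5 = 480.7 rad/s.
Step 2 — Component impedances:
  R: Z = R = 21.4 Ω
  L: Z = jωL = j·480.7·0.137 = 0 + j65.85 Ω
Step 3 — Series combination: Z_total = R + L = 21.4 + j65.85 Ω = 69.24∠72.0° Ω.
Step 4 — Source phasor: V = 126∠68.3° V = 46.59 + j117.1 V.
Step 5 — Current: I = V / Z = 1.816 - j0.1173 A = 1.82∠-3.7° A.
Step 6 — Complex power: S = V·I* = 70.86 + j218.1 VA.
Step 7 — Real power: P = Re(S) = 70.86 W.
Step 8 — Reactive power: Q = Im(S) = 218.1 VAR.
Step 9 — Apparent power: |S| = 229.3 VA.
Step 10 — Power factor: PF = P/|S| = 0.3091 (lagging).

(a) P = 70.86 W  (b) Q = 218.1 VAR  (c) S = 229.3 VA  (d) PF = 0.3091 (lagging)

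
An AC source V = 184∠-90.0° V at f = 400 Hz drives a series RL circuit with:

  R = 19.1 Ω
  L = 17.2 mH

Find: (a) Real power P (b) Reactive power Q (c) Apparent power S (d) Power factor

Step 1 — Angular frequency: ω = 2π·f = 2π·400 = 2513 rad/s.
Step 2 — Component impedances:
  R: Z = R = 19.1 Ω
  L: Z = jωL = j·2513·0.0172 = 0 + j43.23 Ω
Step 3 — Series combination: Z_total = R + L = 19.1 + j43.23 Ω = 47.26∠66.2° Ω.
Step 4 — Source phasor: V = 184∠-90.0° V = 0 - j184 V.
Step 5 — Current: I = V / Z = -3.561 - j1.573 A = 3.893∠-156.2° A.
Step 6 — Complex power: S = V·I* = 289.5 + j655.3 VA.
Step 7 — Real power: P = Re(S) = 289.5 W.
Step 8 — Reactive power: Q = Im(S) = 655.3 VAR.
Step 9 — Apparent power: |S| = 716.4 VA.
Step 10 — Power factor: PF = P/|S| = 0.4041 (lagging).

(a) P = 289.5 W  (b) Q = 655.3 VAR  (c) S = 716.4 VA  (d) PF = 0.4041 (lagging)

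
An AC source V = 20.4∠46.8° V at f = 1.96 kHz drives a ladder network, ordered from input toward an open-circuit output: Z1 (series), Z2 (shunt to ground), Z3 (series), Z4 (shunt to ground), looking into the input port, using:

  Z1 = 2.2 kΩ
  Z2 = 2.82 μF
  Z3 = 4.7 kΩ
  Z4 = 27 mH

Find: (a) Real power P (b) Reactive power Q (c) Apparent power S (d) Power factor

Step 1 — Angular frequency: ω = 2π·f = 2π·1960 = 1.232e+04 rad/s.
Step 2 — Component impedances:
  Z1: Z = R = 2200 Ω
  Z2: Z = 1/(jωC) = -j/(ω·C) = 0 - j28.79 Ω
  Z3: Z = R = 4700 Ω
  Z4: Z = jωL = j·1.232e+04·0.027 = 0 + j332.5 Ω
Step 3 — Ladder network (open output): work backward from the far end, alternating series and parallel combinations. Z_in = 2200 - j28.81 Ω = 2200∠-0.8° Ω.
Step 4 — Source phasor: V = 20.4∠46.8° V = 13.96 + j14.87 V.
Step 5 — Current: I = V / Z = 0.006258 + j0.006841 A = 0.009271∠47.6° A.
Step 6 — Complex power: S = V·I* = 0.1891 - j0.002476 VA.
Step 7 — Real power: P = Re(S) = 0.1891 W.
Step 8 — Reactive power: Q = Im(S) = -0.002476 VAR.
Step 9 — Apparent power: |S| = 0.1891 VA.
Step 10 — Power factor: PF = P/|S| = 0.9999 (leading).

(a) P = 0.1891 W  (b) Q = -0.002476 VAR  (c) S = 0.1891 VA  (d) PF = 0.9999 (leading)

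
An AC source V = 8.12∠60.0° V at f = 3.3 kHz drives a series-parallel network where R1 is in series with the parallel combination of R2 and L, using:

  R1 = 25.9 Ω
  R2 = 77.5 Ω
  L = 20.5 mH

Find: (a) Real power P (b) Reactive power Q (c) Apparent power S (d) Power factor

Step 1 — Angular frequency: ω = 2π·f = 2π·3300 = 2.073e+04 rad/s.
Step 2 — Component impedances:
  R1: Z = R = 25.9 Ω
  R2: Z = R = 77.5 Ω
  L: Z = jωL = j·2.073e+04·0.0205 = 0 + j425.1 Ω
Step 3 — Parallel branch: R2 || L = 1/(1/R2 + 1/L) = 75.01 + j13.68 Ω.
Step 4 — Series with R1: Z_total = R1 + (R2 || L) = 100.9 + j13.68 Ω = 101.8∠7.7° Ω.
Step 5 — Source phasor: V = 8.12∠60.0° V = 4.06 + j7.032 V.
Step 6 — Current: I = V / Z = 0.04878 + j0.06308 A = 0.07974∠52.3° A.
Step 7 — Complex power: S = V·I* = 0.6416 + j0.08696 VA.
Step 8 — Real power: P = Re(S) = 0.6416 W.
Step 9 — Reactive power: Q = Im(S) = 0.08696 VAR.
Step 10 — Apparent power: |S| = 0.6475 VA.
Step 11 — Power factor: PF = P/|S| = 0.9909 (lagging).

(a) P = 0.6416 W  (b) Q = 0.08696 VAR  (c) S = 0.6475 VA  (d) PF = 0.9909 (lagging)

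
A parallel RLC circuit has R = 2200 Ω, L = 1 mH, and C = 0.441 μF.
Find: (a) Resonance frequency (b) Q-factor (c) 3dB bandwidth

Step 1 — Resonance: ω₀ = 1/√(LC) = 1/√(0.001·4.41e-07) = 4.762e+04 rad/s.
Step 2 — f₀ = ω₀/(2π) = 7579 Hz.
Step 3 — Parallel Q: Q = R/(ω₀L) = 2200/(4.762e+04·0.001) = 46.2.
Step 4 — Bandwidth: Δω = ω₀/Q = 1031 rad/s; BW = Δω/(2π) = 164 Hz.

(a) f₀ = 7579 Hz  (b) Q = 46.2  (c) BW = 164 Hz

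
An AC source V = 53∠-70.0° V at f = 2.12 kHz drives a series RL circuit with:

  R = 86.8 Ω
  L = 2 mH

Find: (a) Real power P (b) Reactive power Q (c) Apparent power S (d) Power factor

Step 1 — Angular frequency: ω = 2π·f = 2π·2120 = 1.332e+04 rad/s.
Step 2 — Component impedances:
  R: Z = R = 86.8 Ω
  L: Z = jωL = j·1.332e+04·0.002 = 0 + j26.64 Ω
Step 3 — Series combination: Z_total = R + L = 86.8 + j26.64 Ω = 90.8∠17.1° Ω.
Step 4 — Source phasor: V = 53∠-70.0° V = 18.13 - j49.8 V.
Step 5 — Current: I = V / Z = 0.02992 - j0.583 A = 0.5837∠-87.1° A.
Step 6 — Complex power: S = V·I* = 29.58 + j9.077 VA.
Step 7 — Real power: P = Re(S) = 29.58 W.
Step 8 — Reactive power: Q = Im(S) = 9.077 VAR.
Step 9 — Apparent power: |S| = 30.94 VA.
Step 10 — Power factor: PF = P/|S| = 0.956 (lagging).

(a) P = 29.58 W  (b) Q = 9.077 VAR  (c) S = 30.94 VA  (d) PF = 0.956 (lagging)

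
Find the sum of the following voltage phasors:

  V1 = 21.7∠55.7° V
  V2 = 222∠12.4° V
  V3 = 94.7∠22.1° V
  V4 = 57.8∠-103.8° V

Step 1 — Convert each phasor to rectangular form:
  V1 = 21.7·(cos(55.7°) + j·sin(55.7°)) = 12.23 + j17.93 V
  V2 = 222·(cos(12.4°) + j·sin(12.4°)) = 216.8 + j47.67 V
  V3 = 94.7·(cos(22.1°) + j·sin(22.1°)) = 87.74 + j35.63 V
  V4 = 57.8·(cos(-103.8°) + j·sin(-103.8°)) = -13.79 - j56.13 V
Step 2 — Sum components: V_total = 303 + j45.09 V.
Step 3 — Convert to polar: |V_total| = 306.3 V, ∠V_total = 8.5°.

V_total = 306.3∠8.5° V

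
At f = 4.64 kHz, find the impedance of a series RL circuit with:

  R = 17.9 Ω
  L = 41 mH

Step 1 — Angular frequency: ω = 2π·f = 2π·4640 = 2.915e+04 rad/s.
Step 2 — Component impedances:
  R: Z = R = 17.9 Ω
  L: Z = jωL = j·2.915e+04·0.041 = 0 + j1195 Ω
Step 3 — Series combination: Z_total = R + L = 17.9 + j1195 Ω = 1195∠89.1° Ω.

Z = 17.9 + j1195 Ω = 1195∠89.1° Ω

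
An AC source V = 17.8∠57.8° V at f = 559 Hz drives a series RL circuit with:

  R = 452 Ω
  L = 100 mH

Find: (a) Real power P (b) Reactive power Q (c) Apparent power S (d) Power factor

Step 1 — Angular frequency: ω = 2π·f = 2π·559 = 3512 rad/s.
Step 2 — Component impedances:
  R: Z = R = 452 Ω
  L: Z = jωL = j·3512·0.1 = 0 + j351.2 Ω
Step 3 — Series combination: Z_total = R + L = 452 + j351.2 Ω = 572.4∠37.8° Ω.
Step 4 — Source phasor: V = 17.8∠57.8° V = 9.485 + j15.06 V.
Step 5 — Current: I = V / Z = 0.02923 + j0.01061 A = 0.0311∠20.0° A.
Step 6 — Complex power: S = V·I* = 0.4371 + j0.3396 VA.
Step 7 — Real power: P = Re(S) = 0.4371 W.
Step 8 — Reactive power: Q = Im(S) = 0.3396 VAR.
Step 9 — Apparent power: |S| = 0.5535 VA.
Step 10 — Power factor: PF = P/|S| = 0.7896 (lagging).

(a) P = 0.4371 W  (b) Q = 0.3396 VAR  (c) S = 0.5535 VA  (d) PF = 0.7896 (lagging)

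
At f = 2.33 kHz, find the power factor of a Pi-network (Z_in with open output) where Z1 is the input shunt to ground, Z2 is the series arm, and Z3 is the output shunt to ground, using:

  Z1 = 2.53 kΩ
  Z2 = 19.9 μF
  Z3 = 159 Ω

Step 1 — Angular frequency: ω = 2π·f = 2π·2330 = 1.464e+04 rad/s.
Step 2 — Component impedances:
  Z1: Z = R = 2530 Ω
  Z2: Z = 1/(jωC) = -j/(ω·C) = 0 - j3.433 Ω
  Z3: Z = R = 159 Ω
Step 3 — With open output, the series arm Z2 and the output shunt Z3 appear in series to ground: Z2 + Z3 = 159 - j3.433 Ω.
Step 4 — Parallel with input shunt Z1: Z_in = Z1 || (Z2 + Z3) = 149.6 - j3.039 Ω = 149.6∠-1.2° Ω.
Step 5 — Power factor: PF = cos(φ) = Re(Z)/|Z| = 149.6/149.63 = 0.9998.
Step 6 — Type: Im(Z) = -3.039 ⇒ leading (phase φ = -1.2°).

PF = 0.9998 (leading, φ = -1.2°)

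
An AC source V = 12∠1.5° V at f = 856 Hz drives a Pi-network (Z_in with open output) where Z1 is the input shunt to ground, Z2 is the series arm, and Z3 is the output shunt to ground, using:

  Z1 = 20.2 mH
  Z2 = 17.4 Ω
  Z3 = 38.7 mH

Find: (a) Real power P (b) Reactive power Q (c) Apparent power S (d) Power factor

Step 1 — Angular frequency: ω = 2π·f = 2π·856 = 5378 rad/s.
Step 2 — Component impedances:
  Z1: Z = jωL = j·5378·0.0202 = 0 + j108.6 Ω
  Z2: Z = R = 17.4 Ω
  Z3: Z = jωL = j·5378·0.0387 = 0 + j208.1 Ω
Step 3 — With open output, the series arm Z2 and the output shunt Z3 appear in series to ground: Z2 + Z3 = 17.4 + j208.1 Ω.
Step 4 — Parallel with input shunt Z1: Z_in = Z1 || (Z2 + Z3) = 2.04 + j71.5 Ω = 71.53∠88.4° Ω.
Step 5 — Source phasor: V = 12∠1.5° V = 12 + j0.3141 V.
Step 6 — Current: I = V / Z = 0.009174 - j0.1675 A = 0.1678∠-86.9° A.
Step 7 — Complex power: S = V·I* = 0.05743 + j2.012 VA.
Step 8 — Real power: P = Re(S) = 0.05743 W.
Step 9 — Reactive power: Q = Im(S) = 2.012 VAR.
Step 10 — Apparent power: |S| = 2.013 VA.
Step 11 — Power factor: PF = P/|S| = 0.02853 (lagging).

(a) P = 0.05743 W  (b) Q = 2.012 VAR  (c) S = 2.013 VA  (d) PF = 0.02853 (lagging)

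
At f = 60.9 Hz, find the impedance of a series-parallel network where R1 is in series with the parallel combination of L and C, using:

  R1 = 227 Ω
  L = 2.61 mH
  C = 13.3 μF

Step 1 — Angular frequency: ω = 2π·f = 2π·60.9 = 382.6 rad/s.
Step 2 — Component impedances:
  R1: Z = R = 227 Ω
  L: Z = jωL = j·382.6·0.00261 = 0 + j0.9987 Ω
  C: Z = 1/(jωC) = -j/(ω·C) = 0 - j196.5 Ω
Step 3 — Parallel branch: L || C = 1/(1/L + 1/C) = 0 + j1.004 Ω.
Step 4 — Series with R1: Z_total = R1 + (L || C) = 227 + j1.004 Ω = 227∠0.3° Ω.

Z = 227 + j1.004 Ω = 227∠0.3° Ω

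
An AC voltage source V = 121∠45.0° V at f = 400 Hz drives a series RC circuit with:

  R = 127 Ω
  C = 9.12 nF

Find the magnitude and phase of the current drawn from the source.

Step 1 — Angular frequency: ω = 2π·f = 2π·400 = 2513 rad/s.
Step 2 — Component impedances:
  R: Z = R = 127 Ω
  C: Z = 1/(jωC) = -j/(ω·C) = 0 - j4.363e+04 Ω
Step 3 — Series combination: Z_total = R + C = 127 - j4.363e+04 Ω = 4.363e+04∠-89.8° Ω.
Step 4 — Source phasor: V = 121∠45.0° V = 85.56 + j85.56 V.
Step 5 — Ohm's law: I = V / Z_total = (85.56 + j85.56) / (127 - j4.363e+04) = -0.001955 + j0.001967 A.
Step 6 — Convert to polar: |I| = 0.002773 A, ∠I = 134.8°.

I = 0.002773∠134.8° A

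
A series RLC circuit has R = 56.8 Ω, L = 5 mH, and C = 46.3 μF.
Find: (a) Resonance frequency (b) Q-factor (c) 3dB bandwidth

Step 1 — Resonance condition Im(Z)=0 gives ω₀ = 1/√(LC).
Step 2 — ω₀ = 1/√(0.005·4.63e-05) = 2078 rad/s.
Step 3 — f₀ = ω₀/(2π) = 330.8 Hz.
Step 4 — Series Q: Q = ω₀L/R = 2078·0.005/56.8 = 0.183.
Step 5 — 3dB bandwidth: Δω = ω₀/Q = 1.136e+04 rad/s; BW = Δω/(2π) = 1808 Hz.

(a) f₀ = 330.8 Hz  (b) Q = 0.183  (c) BW = 1808 Hz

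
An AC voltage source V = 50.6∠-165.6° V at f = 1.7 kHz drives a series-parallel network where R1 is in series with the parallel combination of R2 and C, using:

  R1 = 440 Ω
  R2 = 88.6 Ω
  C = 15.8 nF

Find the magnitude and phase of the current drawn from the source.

Step 1 — Angular frequency: ω = 2π·f = 2π·1700 = 1.068e+04 rad/s.
Step 2 — Component impedances:
  R1: Z = R = 440 Ω
  R2: Z = R = 88.6 Ω
  C: Z = 1/(jωC) = -j/(ω·C) = 0 - j5925 Ω
Step 3 — Parallel branch: R2 || C = 1/(1/R2 + 1/C) = 88.58 - j1.325 Ω.
Step 4 — Series with R1: Z_total = R1 + (R2 || C) = 528.6 - j1.325 Ω = 528.6∠-0.1° Ω.
Step 5 — Source phasor: V = 50.6∠-165.6° V = -49.01 - j12.58 V.
Step 6 — Ohm's law: I = V / Z_total = (-49.01 - j12.58) / (528.6 - j1.325) = -0.09266 - j0.02404 A.
Step 7 — Convert to polar: |I| = 0.09573 A, ∠I = -165.5°.

I = 0.09573∠-165.5° A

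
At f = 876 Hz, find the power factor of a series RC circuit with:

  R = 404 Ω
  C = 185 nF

Step 1 — Angular frequency: ω = 2π·f = 2π·876 = 5504 rad/s.
Step 2 — Component impedances:
  R: Z = R = 404 Ω
  C: Z = 1/(jωC) = -j/(ω·C) = 0 - j982.1 Ω
Step 3 — Series combination: Z_total = R + C = 404 - j982.1 Ω = 1062∠-67.6° Ω.
Step 4 — Power factor: PF = cos(φ) = Re(Z)/|Z| = 404/1062 = 0.3804.
Step 5 — Type: Im(Z) = -982.1 ⇒ leading (phase φ = -67.6°).

PF = 0.3804 (leading, φ = -67.6°)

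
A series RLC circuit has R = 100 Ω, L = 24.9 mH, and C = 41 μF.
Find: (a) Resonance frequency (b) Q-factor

Step 1 — Resonance condition Im(Z)=0 gives ω₀ = 1/√(LC).
Step 2 — ω₀ = 1/√(0.0249·4.1e-05) = 989.7 rad/s.
Step 3 — f₀ = ω₀/(2π) = 157.5 Hz.
Step 4 — Series Q: Q = ω₀L/R = 989.7·0.0249/100 = 0.2464.

(a) f₀ = 157.5 Hz  (b) Q = 0.2464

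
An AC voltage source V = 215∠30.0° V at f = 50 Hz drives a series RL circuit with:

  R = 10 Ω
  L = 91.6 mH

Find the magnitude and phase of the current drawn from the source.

Step 1 — Angular frequency: ω = 2π·f = 2π·50 = 314.2 rad/s.
Step 2 — Component impedances:
  R: Z = R = 10 Ω
  L: Z = jωL = j·314.2·0.0916 = 0 + j28.78 Ω
Step 3 — Series combination: Z_total = R + L = 10 + j28.78 Ω = 30.46∠70.8° Ω.
Step 4 — Source phasor: V = 215∠30.0° V = 186.2 + j107.5 V.
Step 5 — Ohm's law: I = V / Z_total = (186.2 + j107.5) / (10 + j28.78) = 5.339 - j4.615 A.
Step 6 — Convert to polar: |I| = 7.057 A, ∠I = -40.8°.

I = 7.057∠-40.8° A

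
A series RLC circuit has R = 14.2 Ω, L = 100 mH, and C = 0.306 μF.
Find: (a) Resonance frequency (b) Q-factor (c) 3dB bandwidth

Step 1 — Resonance condition Im(Z)=0 gives ω₀ = 1/√(LC).
Step 2 — ω₀ = 1/√(0.1·3.06e-07) = 5717 rad/s.
Step 3 — f₀ = ω₀/(2π) = 909.8 Hz.
Step 4 — Series Q: Q = ω₀L/R = 5717·0.1/14.2 = 40.26.
Step 5 — 3dB bandwidth: Δω = ω₀/Q = 142 rad/s; BW = Δω/(2π) = 22.6 Hz.

(a) f₀ = 909.8 Hz  (b) Q = 40.26  (c) BW = 22.6 Hz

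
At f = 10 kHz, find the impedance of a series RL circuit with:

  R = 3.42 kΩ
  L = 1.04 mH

Step 1 — Angular frequency: ω = 2π·f = 2π·1e+04 = 6.283e+04 rad/s.
Step 2 — Component impedances:
  R: Z = R = 3420 Ω
  L: Z = jωL = j·6.283e+04·0.00104 = 0 + j65.35 Ω
Step 3 — Series combination: Z_total = R + L = 3420 + j65.35 Ω = 3421∠1.1° Ω.

Z = 3420 + j65.35 Ω = 3421∠1.1° Ω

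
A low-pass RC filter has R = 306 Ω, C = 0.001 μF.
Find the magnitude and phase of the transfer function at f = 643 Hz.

Step 1 — Angular frequency: ω = 2π·643 = 4040 rad/s.
Step 2 — Transfer function: H(jω) = 1/(1 + jωRC).
Step 3 — Denominator: 1 + jωRC = 1 + j·4040·306·1e-09 = 1 + j0.001236.
Step 4 — H = 1 - j0.001236.
Step 5 — Magnitude: |H| = 1 (-0.0 dB); phase: φ = -0.1°.

|H| = 1 (-0.0 dB), φ = -0.1°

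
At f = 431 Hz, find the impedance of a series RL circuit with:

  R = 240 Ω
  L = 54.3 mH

Step 1 — Angular frequency: ω = 2π·f = 2π·431 = 2708 rad/s.
Step 2 — Component impedances:
  R: Z = R = 240 Ω
  L: Z = jωL = j·2708·0.0543 = 0 + j147 Ω
Step 3 — Series combination: Z_total = R + L = 240 + j147 Ω = 281.5∠31.5° Ω.

Z = 240 + j147 Ω = 281.5∠31.5° Ω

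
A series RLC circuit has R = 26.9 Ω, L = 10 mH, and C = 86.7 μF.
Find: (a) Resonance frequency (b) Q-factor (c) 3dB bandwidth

Step 1 — Resonance: ω₀ = 1/√(LC) = 1/√(0.01·8.67e-05) = 1074 rad/s.
Step 2 — f₀ = ω₀/(2π) = 170.9 Hz.
Step 3 — Series Q: Q = ω₀L/R = 1074·0.01/26.9 = 0.3992.
Step 4 — Bandwidth: Δω = ω₀/Q = 2690 rad/s; BW = Δω/(2π) = 428.1 Hz.

(a) f₀ = 170.9 Hz  (b) Q = 0.3992  (c) BW = 428.1 Hz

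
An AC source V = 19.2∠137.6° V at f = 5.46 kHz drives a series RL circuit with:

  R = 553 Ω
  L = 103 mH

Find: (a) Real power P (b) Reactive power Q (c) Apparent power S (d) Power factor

Step 1 — Angular frequency: ω = 2π·f = 2π·5460 = 3.431e+04 rad/s.
Step 2 — Component impedances:
  R: Z = R = 553 Ω
  L: Z = jωL = j·3.431e+04·0.103 = 0 + j3534 Ω
Step 3 — Series combination: Z_total = R + L = 553 + j3534 Ω = 3577∠81.1° Ω.
Step 4 — Source phasor: V = 19.2∠137.6° V = -14.18 + j12.95 V.
Step 5 — Current: I = V / Z = 0.002963 + j0.004476 A = 0.005368∠56.5° A.
Step 6 — Complex power: S = V·I* = 0.01594 + j0.1018 VA.
Step 7 — Real power: P = Re(S) = 0.01594 W.
Step 8 — Reactive power: Q = Im(S) = 0.1018 VAR.
Step 9 — Apparent power: |S| = 0.1031 VA.
Step 10 — Power factor: PF = P/|S| = 0.1546 (lagging).

(a) P = 0.01594 W  (b) Q = 0.1018 VAR  (c) S = 0.1031 VA  (d) PF = 0.1546 (lagging)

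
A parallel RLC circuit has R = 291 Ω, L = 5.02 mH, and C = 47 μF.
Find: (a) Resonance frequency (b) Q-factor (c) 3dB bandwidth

Step 1 — Resonance: ω₀ = 1/√(LC) = 1/√(0.00502·4.7e-05) = 2059 rad/s.
Step 2 — f₀ = ω₀/(2π) = 327.7 Hz.
Step 3 — Parallel Q: Q = R/(ω₀L) = 291/(2059·0.00502) = 28.16.
Step 4 — Bandwidth: Δω = ω₀/Q = 73.12 rad/s; BW = Δω/(2π) = 11.64 Hz.

(a) f₀ = 327.7 Hz  (b) Q = 28.16  (c) BW = 11.64 Hz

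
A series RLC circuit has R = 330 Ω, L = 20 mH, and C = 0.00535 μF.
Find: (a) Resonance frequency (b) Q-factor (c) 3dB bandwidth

Step 1 — Resonance: ω₀ = 1/√(LC) = 1/√(0.02·5.35e-09) = 9.667e+04 rad/s.
Step 2 — f₀ = ω₀/(2π) = 1.539e+04 Hz.
Step 3 — Series Q: Q = ω₀L/R = 9.667e+04·0.02/330 = 5.859.
Step 4 — Bandwidth: Δω = ω₀/Q = 1.65e+04 rad/s; BW = Δω/(2π) = 2626 Hz.

(a) f₀ = 1.539e+04 Hz  (b) Q = 5.859  (c) BW = 2626 Hz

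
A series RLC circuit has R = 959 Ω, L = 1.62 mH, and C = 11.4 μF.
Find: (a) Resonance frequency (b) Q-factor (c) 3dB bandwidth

Step 1 — Resonance: ω₀ = 1/√(LC) = 1/√(0.00162·1.14e-05) = 7359 rad/s.
Step 2 — f₀ = ω₀/(2π) = 1171 Hz.
Step 3 — Series Q: Q = ω₀L/R = 7359·0.00162/959 = 0.01243.
Step 4 — Bandwidth: Δω = ω₀/Q = 5.92e+05 rad/s; BW = Δω/(2π) = 9.422e+04 Hz.

(a) f₀ = 1171 Hz  (b) Q = 0.01243  (c) BW = 9.422e+04 Hz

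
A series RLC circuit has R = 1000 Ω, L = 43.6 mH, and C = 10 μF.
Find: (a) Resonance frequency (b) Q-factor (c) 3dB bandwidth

Step 1 — Resonance: ω₀ = 1/√(LC) = 1/√(0.0436·1e-05) = 1514 rad/s.
Step 2 — f₀ = ω₀/(2π) = 241 Hz.
Step 3 — Series Q: Q = ω₀L/R = 1514·0.0436/1000 = 0.06603.
Step 4 — Bandwidth: Δω = ω₀/Q = 2.294e+04 rad/s; BW = Δω/(2π) = 3650 Hz.

(a) f₀ = 241 Hz  (b) Q = 0.06603  (c) BW = 3650 Hz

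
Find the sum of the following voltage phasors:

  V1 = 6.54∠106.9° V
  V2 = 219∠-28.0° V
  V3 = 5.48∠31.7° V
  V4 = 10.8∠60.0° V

Step 1 — Convert each phasor to rectangular form:
  V1 = 6.54·(cos(106.9°) + j·sin(106.9°)) = -1.901 + j6.258 V
  V2 = 219·(cos(-28.0°) + j·sin(-28.0°)) = 193.4 - j102.8 V
  V3 = 5.48·(cos(31.7°) + j·sin(31.7°)) = 4.662 + j2.88 V
  V4 = 10.8·(cos(60.0°) + j·sin(60.0°)) = 5.4 + j9.353 V
Step 2 — Sum components: V_total = 201.5 - j84.32 V.
Step 3 — Convert to polar: |V_total| = 218.5 V, ∠V_total = -22.7°.

V_total = 218.5∠-22.7° V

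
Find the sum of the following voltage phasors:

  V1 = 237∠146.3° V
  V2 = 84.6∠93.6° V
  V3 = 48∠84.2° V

Step 1 — Convert each phasor to rectangular form:
  V1 = 237·(cos(146.3°) + j·sin(146.3°)) = -197.2 + j131.5 V
  V2 = 84.6·(cos(93.6°) + j·sin(93.6°)) = -5.312 + j84.43 V
  V3 = 48·(cos(84.2°) + j·sin(84.2°)) = 4.851 + j47.75 V
Step 2 — Sum components: V_total = -197.6 + j263.7 V.
Step 3 — Convert to polar: |V_total| = 329.5 V, ∠V_total = 126.9°.

V_total = 329.5∠126.9° V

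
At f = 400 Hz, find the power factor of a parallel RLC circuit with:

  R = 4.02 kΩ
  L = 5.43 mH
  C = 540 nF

Step 1 — Angular frequency: ω = 2π·f = 2π·400 = 2513 rad/s.
Step 2 — Component impedances:
  R: Z = R = 4020 Ω
  L: Z = jωL = j·2513·0.00543 = 0 + j13.65 Ω
  C: Z = 1/(jωC) = -j/(ω·C) = 0 - j736.8 Ω
Step 3 — Parallel combination: 1/Z_total = 1/R + 1/L + 1/C; Z_total = 0.04809 + j13.9 Ω = 13.9∠89.8° Ω.
Step 4 — Power factor: PF = cos(φ) = Re(Z)/|Z| = 0.048094/13.905 = 0.003459.
Step 5 — Type: Im(Z) = 13.9 ⇒ lagging (phase φ = 89.8°).

PF = 0.003459 (lagging, φ = 89.8°)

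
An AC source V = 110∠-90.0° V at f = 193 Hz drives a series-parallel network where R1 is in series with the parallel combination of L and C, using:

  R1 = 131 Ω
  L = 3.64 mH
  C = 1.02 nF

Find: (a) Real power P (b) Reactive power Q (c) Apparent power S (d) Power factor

Step 1 — Angular frequency: ω = 2π·f = 2π·193 = 1213 rad/s.
Step 2 — Component impedances:
  R1: Z = R = 131 Ω
  L: Z = jωL = j·1213·0.00364 = 0 + j4.414 Ω
  C: Z = 1/(jωC) = -j/(ω·C) = 0 - j8.085e+05 Ω
Step 3 — Parallel branch: L || C = 1/(1/L + 1/C) = 0 + j4.414 Ω.
Step 4 — Series with R1: Z_total = R1 + (L || C) = 131 + j4.414 Ω = 131.1∠1.9° Ω.
Step 5 — Source phasor: V = 110∠-90.0° V = 0 - j110 V.
Step 6 — Current: I = V / Z = -0.02826 - j0.8387 A = 0.8392∠-91.9° A.
Step 7 — Complex power: S = V·I* = 92.26 + j3.109 VA.
Step 8 — Real power: P = Re(S) = 92.26 W.
Step 9 — Reactive power: Q = Im(S) = 3.109 VAR.
Step 10 — Apparent power: |S| = 92.31 VA.
Step 11 — Power factor: PF = P/|S| = 0.9994 (lagging).

(a) P = 92.26 W  (b) Q = 3.109 VAR  (c) S = 92.31 VA  (d) PF = 0.9994 (lagging)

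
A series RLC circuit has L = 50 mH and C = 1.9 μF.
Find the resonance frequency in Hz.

Step 1 — Resonance condition Im(Z)=0 gives ω₀ = 1/√(LC).
Step 2 — ω₀ = 1/√(0.05·1.9e-06) = 3244 rad/s.
Step 3 — f₀ = ω₀/(2π) = 516.4 Hz.

f₀ = 516.4 Hz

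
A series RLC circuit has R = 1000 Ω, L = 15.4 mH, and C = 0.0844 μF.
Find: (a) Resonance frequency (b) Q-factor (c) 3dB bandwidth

Step 1 — Resonance: ω₀ = 1/√(LC) = 1/√(0.0154·8.44e-08) = 2.774e+04 rad/s.
Step 2 — f₀ = ω₀/(2π) = 4415 Hz.
Step 3 — Series Q: Q = ω₀L/R = 2.774e+04·0.0154/1000 = 0.4272.
Step 4 — Bandwidth: Δω = ω₀/Q = 6.494e+04 rad/s; BW = Δω/(2π) = 1.033e+04 Hz.

(a) f₀ = 4415 Hz  (b) Q = 0.4272  (c) BW = 1.033e+04 Hz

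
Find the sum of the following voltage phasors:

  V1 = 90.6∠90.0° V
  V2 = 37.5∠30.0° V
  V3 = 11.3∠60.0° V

Step 1 — Convert each phasor to rectangular form:
  V1 = 90.6·(cos(90.0°) + j·sin(90.0°)) = 0 + j90.6 V
  V2 = 37.5·(cos(30.0°) + j·sin(30.0°)) = 32.48 + j18.75 V
  V3 = 11.3·(cos(60.0°) + j·sin(60.0°)) = 5.65 + j9.786 V
Step 2 — Sum components: V_total = 38.13 + j119.1 V.
Step 3 — Convert to polar: |V_total| = 125.1 V, ∠V_total = 72.3°.

V_total = 125.1∠72.3° V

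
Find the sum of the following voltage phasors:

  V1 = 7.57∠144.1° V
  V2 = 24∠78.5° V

Step 1 — Convert each phasor to rectangular form:
  V1 = 7.57·(cos(144.1°) + j·sin(144.1°)) = -6.132 + j4.439 V
  V2 = 24·(cos(78.5°) + j·sin(78.5°)) = 4.785 + j23.52 V
Step 2 — Sum components: V_total = -1.347 + j27.96 V.
Step 3 — Convert to polar: |V_total| = 27.99 V, ∠V_total = 92.8°.

V_total = 27.99∠92.8° V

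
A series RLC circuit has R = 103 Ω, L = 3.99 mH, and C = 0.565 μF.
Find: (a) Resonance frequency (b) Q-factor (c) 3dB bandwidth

Step 1 — Resonance: ω₀ = 1/√(LC) = 1/√(0.00399·5.65e-07) = 2.106e+04 rad/s.
Step 2 — f₀ = ω₀/(2π) = 3352 Hz.
Step 3 — Series Q: Q = ω₀L/R = 2.106e+04·0.00399/103 = 0.8159.
Step 4 — Bandwidth: Δω = ω₀/Q = 2.581e+04 rad/s; BW = Δω/(2π) = 4109 Hz.

(a) f₀ = 3352 Hz  (b) Q = 0.8159  (c) BW = 4109 Hz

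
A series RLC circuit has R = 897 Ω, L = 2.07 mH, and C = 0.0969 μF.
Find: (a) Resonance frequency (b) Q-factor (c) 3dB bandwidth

Step 1 — Resonance condition Im(Z)=0 gives ω₀ = 1/√(LC).
Step 2 — ω₀ = 1/√(0.00207·9.69e-08) = 7.061e+04 rad/s.
Step 3 — f₀ = ω₀/(2π) = 1.124e+04 Hz.
Step 4 — Series Q: Q = ω₀L/R = 7.061e+04·0.00207/897 = 0.1629.
Step 5 — 3dB bandwidth: Δω = ω₀/Q = 4.333e+05 rad/s; BW = Δω/(2π) = 6.897e+04 Hz.

(a) f₀ = 1.124e+04 Hz  (b) Q = 0.1629  (c) BW = 6.897e+04 Hz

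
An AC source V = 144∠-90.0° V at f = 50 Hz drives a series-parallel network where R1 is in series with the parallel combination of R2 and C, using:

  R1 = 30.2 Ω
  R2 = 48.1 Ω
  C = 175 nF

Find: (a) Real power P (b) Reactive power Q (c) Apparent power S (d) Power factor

Step 1 — Angular frequency: ω = 2π·f = 2π·50 = 314.2 rad/s.
Step 2 — Component impedances:
  R1: Z = R = 30.2 Ω
  R2: Z = R = 48.1 Ω
  C: Z = 1/(jωC) = -j/(ω·C) = 0 - j1.819e+04 Ω
Step 3 — Parallel branch: R2 || C = 1/(1/R2 + 1/C) = 48.1 - j0.1272 Ω.
Step 4 — Series with R1: Z_total = R1 + (R2 || C) = 78.3 - j0.1272 Ω = 78.3∠-0.1° Ω.
Step 5 — Source phasor: V = 144∠-90.0° V = 0 - j144 V.
Step 6 — Current: I = V / Z = 0.002988 - j1.839 A = 1.839∠-89.9° A.
Step 7 — Complex power: S = V·I* = 264.8 - j0.4302 VA.
Step 8 — Real power: P = Re(S) = 264.8 W.
Step 9 — Reactive power: Q = Im(S) = -0.4302 VAR.
Step 10 — Apparent power: |S| = 264.8 VA.
Step 11 — Power factor: PF = P/|S| = 1 (leading).

(a) P = 264.8 W  (b) Q = -0.4302 VAR  (c) S = 264.8 VA  (d) PF = 1 (leading)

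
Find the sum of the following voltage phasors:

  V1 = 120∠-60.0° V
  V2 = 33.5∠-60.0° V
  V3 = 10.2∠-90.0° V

Step 1 — Convert each phasor to rectangular form:
  V1 = 120·(cos(-60.0°) + j·sin(-60.0°)) = 60 - j103.9 V
  V2 = 33.5·(cos(-60.0°) + j·sin(-60.0°)) = 16.75 - j29.01 V
  V3 = 10.2·(cos(-90.0°) + j·sin(-90.0°)) = 0 - j10.2 V
Step 2 — Sum components: V_total = 76.75 - j143.1 V.
Step 3 — Convert to polar: |V_total| = 162.4 V, ∠V_total = -61.8°.

V_total = 162.4∠-61.8° V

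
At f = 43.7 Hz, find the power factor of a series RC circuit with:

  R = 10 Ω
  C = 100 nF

Step 1 — Angular frequency: ω = 2π·f = 2π·43.7 = 274.6 rad/s.
Step 2 — Component impedances:
  R: Z = R = 10 Ω
  C: Z = 1/(jωC) = -j/(ω·C) = 0 - j3.642e+04 Ω
Step 3 — Series combination: Z_total = R + C = 10 - j3.642e+04 Ω = 3.642e+04∠-90.0° Ω.
Step 4 — Power factor: PF = cos(φ) = Re(Z)/|Z| = 10/3.642e+04 = 0.0002746.
Step 5 — Type: Im(Z) = -3.642e+04 ⇒ leading (phase φ = -90.0°).

PF = 0.0002746 (leading, φ = -90.0°)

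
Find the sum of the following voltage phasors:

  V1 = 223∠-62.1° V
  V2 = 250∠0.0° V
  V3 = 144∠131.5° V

Step 1 — Convert each phasor to rectangular form:
  V1 = 223·(cos(-62.1°) + j·sin(-62.1°)) = 104.3 - j197.1 V
  V2 = 250·(cos(0.0°) + j·sin(0.0°)) = 250 V
  V3 = 144·(cos(131.5°) + j·sin(131.5°)) = -95.42 + j107.8 V
Step 2 — Sum components: V_total = 258.9 - j89.23 V.
Step 3 — Convert to polar: |V_total| = 273.9 V, ∠V_total = -19.0°.

V_total = 273.9∠-19.0° V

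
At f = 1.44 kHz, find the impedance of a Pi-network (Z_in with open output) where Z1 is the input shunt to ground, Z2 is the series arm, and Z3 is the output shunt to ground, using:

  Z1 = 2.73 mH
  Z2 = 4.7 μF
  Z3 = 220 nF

Step 1 — Angular frequency: ω = 2π·f = 2π·1440 = 9048 rad/s.
Step 2 — Component impedances:
  Z1: Z = jωL = j·9048·0.00273 = 0 + j24.7 Ω
  Z2: Z = 1/(jωC) = -j/(ω·C) = 0 - j23.52 Ω
  Z3: Z = 1/(jωC) = -j/(ω·C) = 0 - j502.4 Ω
Step 3 — With open output, the series arm Z2 and the output shunt Z3 appear in series to ground: Z2 + Z3 = 0 - j525.9 Ω.
Step 4 — Parallel with input shunt Z1: Z_in = Z1 || (Z2 + Z3) = 0 + j25.92 Ω = 25.92∠90.0° Ω.

Z = 0 + j25.92 Ω = 25.92∠90.0° Ω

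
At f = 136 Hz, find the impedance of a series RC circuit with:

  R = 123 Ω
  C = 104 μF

Step 1 — Angular frequency: ω = 2π·f = 2π·136 = 854.5 rad/s.
Step 2 — Component impedances:
  R: Z = R = 123 Ω
  C: Z = 1/(jωC) = -j/(ω·C) = 0 - j11.25 Ω
Step 3 — Series combination: Z_total = R + C = 123 - j11.25 Ω = 123.5∠-5.2° Ω.

Z = 123 - j11.25 Ω = 123.5∠-5.2° Ω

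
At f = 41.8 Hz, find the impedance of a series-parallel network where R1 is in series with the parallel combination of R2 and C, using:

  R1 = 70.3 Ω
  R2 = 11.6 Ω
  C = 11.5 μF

Step 1 — Angular frequency: ω = 2π·f = 2π·41.8 = 262.6 rad/s.
Step 2 — Component impedances:
  R1: Z = R = 70.3 Ω
  R2: Z = R = 11.6 Ω
  C: Z = 1/(jωC) = -j/(ω·C) = 0 - j331.1 Ω
Step 3 — Parallel branch: R2 || C = 1/(1/R2 + 1/C) = 11.59 - j0.4059 Ω.
Step 4 — Series with R1: Z_total = R1 + (R2 || C) = 81.89 - j0.4059 Ω = 81.89∠-0.3° Ω.

Z = 81.89 - j0.4059 Ω = 81.89∠-0.3° Ω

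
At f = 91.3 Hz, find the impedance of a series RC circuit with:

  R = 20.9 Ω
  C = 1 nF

Step 1 — Angular frequency: ω = 2π·f = 2π·91.3 = 573.7 rad/s.
Step 2 — Component impedances:
  R: Z = R = 20.9 Ω
  C: Z = 1/(jωC) = -j/(ω·C) = 0 - j1.743e+06 Ω
Step 3 — Series combination: Z_total = R + C = 20.9 - j1.743e+06 Ω = 1.743e+06∠-90.0° Ω.

Z = 20.9 - j1.743e+06 Ω = 1.743e+06∠-90.0° Ω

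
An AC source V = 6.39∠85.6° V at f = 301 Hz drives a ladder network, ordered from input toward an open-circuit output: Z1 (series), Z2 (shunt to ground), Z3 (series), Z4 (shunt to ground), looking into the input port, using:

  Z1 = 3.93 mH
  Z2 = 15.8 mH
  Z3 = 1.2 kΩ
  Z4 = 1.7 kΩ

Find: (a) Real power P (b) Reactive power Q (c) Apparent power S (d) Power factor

Step 1 — Angular frequency: ω = 2π·f = 2π·301 = 1891 rad/s.
Step 2 — Component impedances:
  Z1: Z = jωL = j·1891·0.00393 = 0 + j7.433 Ω
  Z2: Z = jωL = j·1891·0.0158 = 0 + j29.88 Ω
  Z3: Z = R = 1200 Ω
  Z4: Z = R = 1700 Ω
Step 3 — Ladder network (open output): work backward from the far end, alternating series and parallel combinations. Z_in = 0.3079 + j37.31 Ω = 37.31∠89.5° Ω.
Step 4 — Source phasor: V = 6.39∠85.6° V = 0.4902 + j6.371 V.
Step 5 — Current: I = V / Z = 0.1709 - j0.01173 A = 0.1713∠-3.9° A.
Step 6 — Complex power: S = V·I* = 0.009029 + j1.094 VA.
Step 7 — Real power: P = Re(S) = 0.009029 W.
Step 8 — Reactive power: Q = Im(S) = 1.094 VAR.
Step 9 — Apparent power: |S| = 1.094 VA.
Step 10 — Power factor: PF = P/|S| = 0.008251 (lagging).

(a) P = 0.009029 W  (b) Q = 1.094 VAR  (c) S = 1.094 VA  (d) PF = 0.008251 (lagging)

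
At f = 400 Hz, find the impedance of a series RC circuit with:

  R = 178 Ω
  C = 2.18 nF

Step 1 — Angular frequency: ω = 2π·f = 2π·400 = 2513 rad/s.
Step 2 — Component impedances:
  R: Z = R = 178 Ω
  C: Z = 1/(jωC) = -j/(ω·C) = 0 - j1.825e+05 Ω
Step 3 — Series combination: Z_total = R + C = 178 - j1.825e+05 Ω = 1.825e+05∠-89.9° Ω.

Z = 178 - j1.825e+05 Ω = 1.825e+05∠-89.9° Ω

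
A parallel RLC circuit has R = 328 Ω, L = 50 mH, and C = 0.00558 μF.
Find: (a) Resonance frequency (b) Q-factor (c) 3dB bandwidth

Step 1 — Resonance: ω₀ = 1/√(LC) = 1/√(0.05·5.58e-09) = 5.987e+04 rad/s.
Step 2 — f₀ = ω₀/(2π) = 9528 Hz.
Step 3 — Parallel Q: Q = R/(ω₀L) = 328/(5.987e+04·0.05) = 0.1096.
Step 4 — Bandwidth: Δω = ω₀/Q = 5.464e+05 rad/s; BW = Δω/(2π) = 8.696e+04 Hz.

(a) f₀ = 9528 Hz  (b) Q = 0.1096  (c) BW = 8.696e+04 Hz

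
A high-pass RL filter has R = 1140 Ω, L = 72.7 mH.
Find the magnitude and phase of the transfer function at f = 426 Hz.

Step 1 — Angular frequency: ω = 2π·426 = 2677 rad/s.
Step 2 — Transfer function: H(jω) = jωL/(R + jωL).
Step 3 — Numerator jωL = j·194.6; denominator R + jωL = 1140 + j194.6.
Step 4 — H = 0.02831 + j0.1659.
Step 5 — Magnitude: |H| = 0.1683 (-15.5 dB); phase: φ = 80.3°.

|H| = 0.1683 (-15.5 dB), φ = 80.3°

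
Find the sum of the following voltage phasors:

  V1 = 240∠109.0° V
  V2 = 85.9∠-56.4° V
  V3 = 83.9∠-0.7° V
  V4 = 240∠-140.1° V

Step 1 — Convert each phasor to rectangular form:
  V1 = 240·(cos(109.0°) + j·sin(109.0°)) = -78.14 + j226.9 V
  V2 = 85.9·(cos(-56.4°) + j·sin(-56.4°)) = 47.54 - j71.55 V
  V3 = 83.9·(cos(-0.7°) + j·sin(-0.7°)) = 83.89 - j1.025 V
  V4 = 240·(cos(-140.1°) + j·sin(-140.1°)) = -184.1 - j153.9 V
Step 2 — Sum components: V_total = -130.8 + j0.4036 V.
Step 3 — Convert to polar: |V_total| = 130.8 V, ∠V_total = 179.8°.

V_total = 130.8∠179.8° V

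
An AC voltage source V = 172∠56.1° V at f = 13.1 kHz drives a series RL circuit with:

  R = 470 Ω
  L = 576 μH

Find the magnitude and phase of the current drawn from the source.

Step 1 — Angular frequency: ω = 2π·f = 2π·1.31e+04 = 8.231e+04 rad/s.
Step 2 — Component impedances:
  R: Z = R = 470 Ω
  L: Z = jωL = j·8.231e+04·0.000576 = 0 + j47.41 Ω
Step 3 — Series combination: Z_total = R + L = 470 + j47.41 Ω = 472.4∠5.8° Ω.
Step 4 — Source phasor: V = 172∠56.1° V = 95.93 + j142.8 V.
Step 5 — Ohm's law: I = V / Z_total = (95.93 + j142.8) / (470 + j47.41) = 0.2324 + j0.2803 A.
Step 6 — Convert to polar: |I| = 0.3641 A, ∠I = 50.3°.

I = 0.3641∠50.3° A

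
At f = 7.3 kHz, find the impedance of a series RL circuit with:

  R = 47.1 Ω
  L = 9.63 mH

Step 1 — Angular frequency: ω = 2π·f = 2π·7300 = 4.587e+04 rad/s.
Step 2 — Component impedances:
  R: Z = R = 47.1 Ω
  L: Z = jωL = j·4.587e+04·0.00963 = 0 + j441.7 Ω
Step 3 — Series combination: Z_total = R + L = 47.1 + j441.7 Ω = 444.2∠83.9° Ω.

Z = 47.1 + j441.7 Ω = 444.2∠83.9° Ω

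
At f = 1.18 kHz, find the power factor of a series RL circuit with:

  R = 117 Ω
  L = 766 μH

Step 1 — Angular frequency: ω = 2π·f = 2π·1180 = 7414 rad/s.
Step 2 — Component impedances:
  R: Z = R = 117 Ω
  L: Z = jωL = j·7414·0.000766 = 0 + j5.679 Ω
Step 3 — Series combination: Z_total = R + L = 117 + j5.679 Ω = 117.1∠2.8° Ω.
Step 4 — Power factor: PF = cos(φ) = Re(Z)/|Z| = 117/117.14 = 0.9988.
Step 5 — Type: Im(Z) = 5.679 ⇒ lagging (phase φ = 2.8°).

PF = 0.9988 (lagging, φ = 2.8°)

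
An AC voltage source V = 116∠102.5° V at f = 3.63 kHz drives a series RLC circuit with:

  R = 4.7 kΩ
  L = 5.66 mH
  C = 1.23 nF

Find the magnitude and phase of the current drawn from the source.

Step 1 — Angular frequency: ω = 2π·f = 2π·3630 = 2.281e+04 rad/s.
Step 2 — Component impedances:
  R: Z = R = 4700 Ω
  L: Z = jωL = j·2.281e+04·0.00566 = 0 + j129.1 Ω
  C: Z = 1/(jωC) = -j/(ω·C) = 0 - j3.565e+04 Ω
Step 3 — Series combination: Z_total = R + L + C = 4700 - j3.552e+04 Ω = 3.583e+04∠-82.5° Ω.
Step 4 — Source phasor: V = 116∠102.5° V = -25.11 + j113.3 V.
Step 5 — Ohm's law: I = V / Z_total = (-25.11 + j113.3) / (4700 - j3.552e+04) = -0.003226 - j0.00028 A.
Step 6 — Convert to polar: |I| = 0.003238 A, ∠I = -175.0°.

I = 0.003238∠-175.0° A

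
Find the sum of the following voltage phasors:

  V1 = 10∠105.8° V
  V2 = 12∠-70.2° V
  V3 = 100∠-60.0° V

Step 1 — Convert each phasor to rectangular form:
  V1 = 10·(cos(105.8°) + j·sin(105.8°)) = -2.723 + j9.622 V
  V2 = 12·(cos(-70.2°) + j·sin(-70.2°)) = 4.065 - j11.29 V
  V3 = 100·(cos(-60.0°) + j·sin(-60.0°)) = 50 - j86.6 V
Step 2 — Sum components: V_total = 51.34 - j88.27 V.
Step 3 — Convert to polar: |V_total| = 102.1 V, ∠V_total = -59.8°.

V_total = 102.1∠-59.8° V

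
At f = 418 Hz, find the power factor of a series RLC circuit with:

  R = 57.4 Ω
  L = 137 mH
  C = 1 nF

Step 1 — Angular frequency: ω = 2π·f = 2π·418 = 2626 rad/s.
Step 2 — Component impedances:
  R: Z = R = 57.4 Ω
  L: Z = jωL = j·2626·0.137 = 0 + j359.8 Ω
  C: Z = 1/(jωC) = -j/(ω·C) = 0 - j3.808e+05 Ω
Step 3 — Series combination: Z_total = R + L + C = 57.4 - j3.804e+05 Ω = 3.804e+05∠-90.0° Ω.
Step 4 — Power factor: PF = cos(φ) = Re(Z)/|Z| = 57.4/3.804e+05 = 0.0001509.
Step 5 — Type: Im(Z) = -3.804e+05 ⇒ leading (phase φ = -90.0°).

PF = 0.0001509 (leading, φ = -90.0°)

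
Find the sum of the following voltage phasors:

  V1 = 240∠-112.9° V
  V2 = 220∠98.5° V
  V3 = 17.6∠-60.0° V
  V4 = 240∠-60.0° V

Step 1 — Convert each phasor to rectangular form:
  V1 = 240·(cos(-112.9°) + j·sin(-112.9°)) = -93.39 - j221.1 V
  V2 = 220·(cos(98.5°) + j·sin(98.5°)) = -32.52 + j217.6 V
  V3 = 17.6·(cos(-60.0°) + j·sin(-60.0°)) = 8.8 - j15.24 V
  V4 = 240·(cos(-60.0°) + j·sin(-60.0°)) = 120 - j207.8 V
Step 2 — Sum components: V_total = 2.892 - j226.6 V.
Step 3 — Convert to polar: |V_total| = 226.6 V, ∠V_total = -89.3°.

V_total = 226.6∠-89.3° V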